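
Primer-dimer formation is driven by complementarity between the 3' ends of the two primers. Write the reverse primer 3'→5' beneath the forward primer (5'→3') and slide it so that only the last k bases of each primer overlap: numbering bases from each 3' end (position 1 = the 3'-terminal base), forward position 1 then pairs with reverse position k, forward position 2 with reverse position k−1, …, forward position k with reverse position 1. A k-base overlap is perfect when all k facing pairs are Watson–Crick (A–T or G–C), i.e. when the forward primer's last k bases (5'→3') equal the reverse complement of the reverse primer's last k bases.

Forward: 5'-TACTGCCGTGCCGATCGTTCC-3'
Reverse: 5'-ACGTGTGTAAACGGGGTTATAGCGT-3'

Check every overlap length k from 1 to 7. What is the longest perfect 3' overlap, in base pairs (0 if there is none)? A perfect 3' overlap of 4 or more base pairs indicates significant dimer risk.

Longest perfect overlap: 0 complementary base pairs; below the dimer-risk threshold (threshold 4).

Last 7 bases (5'→3') — forward …TCGTTCC, reverse …ATAGCGT.
Reverse complement of the reverse primer's last 7 bases: ACGCTAT; its first k bases are the reverse complement of the reverse primer's last k bases, so a perfect k-base overlap needs the forward primer's last k bases to equal them.
Comparing (forward last k vs required): k=1: C vs A ✗; k=2: CC vs AC ✗; k=3: TCC vs ACG ✗; k=4: TTCC vs ACGC ✗; k=5: GTTCC vs ACGCT ✗; k=6: CGTTCC vs ACGCTA ✗; k=7: TCGTTCC vs ACGCTAT ✗.
No overlap length from 1 to 7 is perfect, so the longest perfect 3' overlap is 0.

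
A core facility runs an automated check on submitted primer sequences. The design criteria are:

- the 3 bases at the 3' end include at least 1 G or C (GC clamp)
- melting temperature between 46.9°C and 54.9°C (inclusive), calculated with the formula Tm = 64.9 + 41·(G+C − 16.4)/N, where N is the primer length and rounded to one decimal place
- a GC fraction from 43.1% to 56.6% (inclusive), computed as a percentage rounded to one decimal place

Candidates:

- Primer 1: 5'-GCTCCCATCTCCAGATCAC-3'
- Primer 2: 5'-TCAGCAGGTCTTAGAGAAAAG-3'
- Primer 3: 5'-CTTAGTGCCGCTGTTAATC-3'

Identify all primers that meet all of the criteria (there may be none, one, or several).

Primer 1 (19 nt, A=4 T=4 G=2 C=9): 3' end CAC has 2 G/C ✓; Tm = 64.9 + 41·(11 − 16.4)/19 = 53.2°C ✓; GC 11/19 = 57.9%, outside 43.1–56.6% ✗ — fails.
Primer 2 (21 nt, A=8 T=4 G=6 C=3): 3' end AAG has 1 G/C ✓; Tm = 64.9 + 41·(9 − 16.4)/21 = 50.5°C ✓; GC 9/21 = 42.9%, outside 43.1–56.6% ✗ — fails.
Primer 3 (19 nt, A=3 T=7 G=4 C=5): 3' end ATC has 1 G/C ✓; Tm = 64.9 + 41·(9 − 16.4)/19 = 48.9°C ✓; GC 9/19 = 47.4% ✓ — passes.

Primer 3 only.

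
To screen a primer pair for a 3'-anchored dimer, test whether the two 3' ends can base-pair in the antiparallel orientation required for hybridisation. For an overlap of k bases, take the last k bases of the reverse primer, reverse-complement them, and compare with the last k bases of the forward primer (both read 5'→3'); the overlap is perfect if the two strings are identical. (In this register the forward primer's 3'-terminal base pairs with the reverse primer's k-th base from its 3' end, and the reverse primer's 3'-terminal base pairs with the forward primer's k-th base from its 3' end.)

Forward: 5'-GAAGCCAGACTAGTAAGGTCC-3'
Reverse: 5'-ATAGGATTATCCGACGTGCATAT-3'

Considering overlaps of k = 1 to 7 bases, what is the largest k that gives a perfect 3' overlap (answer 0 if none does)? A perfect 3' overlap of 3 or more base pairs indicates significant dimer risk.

Longest perfect overlap: 0 complementary base pairs; below the dimer-risk threshold (threshold 3).

Last 7 bases (5'→3') — forward …AAGGTCC, reverse …TGCATAT.
Reverse complement of the reverse primer's last 7 bases: ATATGCA; its first k bases are the reverse complement of the reverse primer's last k bases, so a perfect k-base overlap needs the forward primer's last k bases to equal them.
Comparing (forward last k vs required): k=1: C vs A ✗; k=2: CC vs AT ✗; k=3: TCC vs ATA ✗; k=4: GTCC vs ATAT ✗; k=5: GGTCC vs ATATG ✗; k=6: AGGTCC vs ATATGC ✗; k=7: AAGGTCC vs ATATGCA ✗.
No overlap length from 1 to 7 is perfect, so the longest perfect 3' overlap is 0.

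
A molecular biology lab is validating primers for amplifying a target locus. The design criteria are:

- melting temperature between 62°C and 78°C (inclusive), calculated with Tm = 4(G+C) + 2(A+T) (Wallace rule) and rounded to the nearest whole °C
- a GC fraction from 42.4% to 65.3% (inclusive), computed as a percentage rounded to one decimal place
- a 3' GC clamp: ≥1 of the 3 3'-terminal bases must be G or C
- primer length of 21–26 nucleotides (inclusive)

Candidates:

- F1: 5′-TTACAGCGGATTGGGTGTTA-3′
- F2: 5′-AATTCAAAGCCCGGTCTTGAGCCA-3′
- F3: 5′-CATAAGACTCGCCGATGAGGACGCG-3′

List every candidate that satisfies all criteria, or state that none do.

F1 (20 nt, A=4 T=7 G=7 C=2): Tm = 2·11 + 4·9 = 58°C, outside 62–78°C ✗; GC 9/20 = 45.0% ✓; 3' end TTA has 0 G/C, need ≥1 ✗; length 20, outside 21–26 ✗ — fails.
F2 (24 nt, A=7 T=5 G=5 C=7): Tm = 2·12 + 4·12 = 72°C ✓; GC 12/24 = 50.0% ✓; 3' end CCA has 2 G/C ✓; length 24 ✓ — passes.
F3 (25 nt, A=7 T=3 G=8 C=7): Tm = 2·10 + 4·15 = 80°C, outside 62–78°C ✗; GC 15/25 = 60.0% ✓; 3' end GCG has 3 G/C ✓; length 25 ✓ — fails.

F2 only.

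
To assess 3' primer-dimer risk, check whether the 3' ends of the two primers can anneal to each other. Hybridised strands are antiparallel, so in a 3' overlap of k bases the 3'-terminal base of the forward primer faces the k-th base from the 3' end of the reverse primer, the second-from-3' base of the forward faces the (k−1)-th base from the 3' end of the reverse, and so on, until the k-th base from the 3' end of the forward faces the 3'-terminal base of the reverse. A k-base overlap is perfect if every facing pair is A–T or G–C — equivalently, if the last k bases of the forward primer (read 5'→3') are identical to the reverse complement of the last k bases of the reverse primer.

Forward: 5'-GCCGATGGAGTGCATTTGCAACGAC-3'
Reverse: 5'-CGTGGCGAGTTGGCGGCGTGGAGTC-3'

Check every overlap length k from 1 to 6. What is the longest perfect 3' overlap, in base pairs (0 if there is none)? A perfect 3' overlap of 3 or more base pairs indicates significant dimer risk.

Last 6 bases (5'→3') — forward …AACGAC, reverse …GGAGTC.
Reverse complement of the reverse primer's last 6 bases: GACTCC; its first k bases are the reverse complement of the reverse primer's last k bases, so a perfect k-base overlap needs the forward primer's last k bases to equal them.
Comparing (forward last k vs required): k=1: C vs G ✗; k=2: AC vs GA ✗; k=3: GAC vs GAC ✓; k=4: CGAC vs GACT ✗; k=5: ACGAC vs GACTC ✗; k=6: AACGAC vs GACTCC ✗.
Only k = 3 is perfect, so the longest perfect 3' overlap is 3.

Longest perfect overlap: 3 complementary base pairs; significant dimer risk (threshold 3).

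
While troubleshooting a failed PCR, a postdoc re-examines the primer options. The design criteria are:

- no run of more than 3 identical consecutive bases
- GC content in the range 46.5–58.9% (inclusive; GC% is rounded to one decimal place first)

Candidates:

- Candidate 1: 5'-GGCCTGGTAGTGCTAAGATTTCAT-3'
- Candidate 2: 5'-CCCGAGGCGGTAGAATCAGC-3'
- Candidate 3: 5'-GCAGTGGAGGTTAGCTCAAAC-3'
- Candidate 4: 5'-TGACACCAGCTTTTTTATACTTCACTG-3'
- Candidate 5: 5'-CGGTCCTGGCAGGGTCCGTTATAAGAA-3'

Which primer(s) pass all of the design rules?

Candidate 3 and Candidate 5.

Candidate 1 (24 nt, A=5 T=8 G=7 C=4): longest run = 3 ✓; GC 11/24 = 45.8%, outside 46.5–58.9% ✗ — fails.
Candidate 2 (20 nt, A=5 T=2 G=7 C=6): longest run = 3 ✓; GC 13/20 = 65.0%, outside 46.5–58.9% ✗ — fails.
Candidate 3 (21 nt, A=6 T=4 G=7 C=4): longest run = 3 ✓; GC 11/21 = 52.4% ✓ — passes.
Candidate 4 (27 nt, A=6 T=11 G=3 C=7): longest run = 6, exceeds 3 ✗; GC 10/27 = 37.0%, outside 46.5–58.9% ✗ — fails.
Candidate 5 (27 nt, A=6 T=6 G=9 C=6): longest run = 3 ✓; GC 15/27 = 55.6% ✓ — passes.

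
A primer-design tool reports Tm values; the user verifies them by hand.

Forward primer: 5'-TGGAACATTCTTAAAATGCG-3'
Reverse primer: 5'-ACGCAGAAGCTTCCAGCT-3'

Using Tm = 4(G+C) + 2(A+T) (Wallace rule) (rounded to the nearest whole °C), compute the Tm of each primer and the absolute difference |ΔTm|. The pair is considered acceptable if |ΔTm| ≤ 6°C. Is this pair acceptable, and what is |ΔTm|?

Forward: A=7 T=6 G=4 C=3 → Tm = 2·13 + 4·7 = 54°C.
Reverse: A=5 T=3 G=4 C=6 → Tm = 2·8 + 4·10 = 56°C.
|ΔTm| = |54 − 56| = 2°C, ≤ 6°C.

|ΔTm| = 2°C; the pair is acceptable.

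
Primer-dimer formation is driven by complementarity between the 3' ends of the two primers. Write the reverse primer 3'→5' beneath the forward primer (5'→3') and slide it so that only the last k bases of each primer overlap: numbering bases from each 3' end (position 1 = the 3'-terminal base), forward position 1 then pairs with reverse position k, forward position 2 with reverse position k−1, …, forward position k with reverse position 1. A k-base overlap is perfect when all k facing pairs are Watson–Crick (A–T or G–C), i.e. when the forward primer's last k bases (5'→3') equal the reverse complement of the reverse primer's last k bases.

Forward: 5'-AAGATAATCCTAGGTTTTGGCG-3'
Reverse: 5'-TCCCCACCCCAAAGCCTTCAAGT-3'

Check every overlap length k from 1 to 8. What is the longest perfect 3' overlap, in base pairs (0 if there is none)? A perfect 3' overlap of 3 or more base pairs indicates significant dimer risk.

Longest perfect overlap: 0 complementary base pairs; below the dimer-risk threshold (threshold 3).

Last 8 bases (5'→3') — forward …TTTTGGCG, reverse …CTTCAAGT.
Reverse complement of the reverse primer's last 8 bases: ACTTGAAG; its first k bases are the reverse complement of the reverse primer's last k bases, so a perfect k-base overlap needs the forward primer's last k bases to equal them.
Comparing (forward last k vs required): k=1: G vs A ✗; k=2: CG vs AC ✗; k=3: GCG vs ACT ✗; k=4: GGCG vs ACTT ✗; k=5: TGGCG vs ACTTG ✗; k=6: TTGGCG vs ACTTGA ✗; k=7: TTTGGCG vs ACTTGAA ✗; k=8: TTTTGGCG vs ACTTGAAG ✗.
No overlap length from 1 to 8 is perfect, so the longest perfect 3' overlap is 0.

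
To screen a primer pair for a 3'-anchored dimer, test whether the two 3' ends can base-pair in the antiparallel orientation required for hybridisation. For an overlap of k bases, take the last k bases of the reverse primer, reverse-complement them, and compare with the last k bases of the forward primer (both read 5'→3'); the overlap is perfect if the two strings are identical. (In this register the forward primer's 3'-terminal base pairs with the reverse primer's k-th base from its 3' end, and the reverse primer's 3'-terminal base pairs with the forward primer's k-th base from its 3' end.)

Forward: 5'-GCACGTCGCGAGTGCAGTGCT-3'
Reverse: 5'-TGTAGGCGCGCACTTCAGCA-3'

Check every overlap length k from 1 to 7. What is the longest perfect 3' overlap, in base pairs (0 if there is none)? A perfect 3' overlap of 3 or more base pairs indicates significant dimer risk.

Longest perfect overlap: 4 complementary base pairs; significant dimer risk (threshold 3).

Last 7 bases (5'→3') — forward …CAGTGCT, reverse …TTCAGCA.
Reverse complement of the reverse primer's last 7 bases: TGCTGAA; its first k bases are the reverse complement of the reverse primer's last k bases, so a perfect k-base overlap needs the forward primer's last k bases to equal them.
Comparing (forward last k vs required): k=1: T vs T ✓; k=2: CT vs TG ✗; k=3: GCT vs TGC ✗; k=4: TGCT vs TGCT ✓; k=5: GTGCT vs TGCTG ✗; k=6: AGTGCT vs TGCTGA ✗; k=7: CAGTGCT vs TGCTGAA ✗.
Perfect overlaps at k = 1, 4; the largest is 4.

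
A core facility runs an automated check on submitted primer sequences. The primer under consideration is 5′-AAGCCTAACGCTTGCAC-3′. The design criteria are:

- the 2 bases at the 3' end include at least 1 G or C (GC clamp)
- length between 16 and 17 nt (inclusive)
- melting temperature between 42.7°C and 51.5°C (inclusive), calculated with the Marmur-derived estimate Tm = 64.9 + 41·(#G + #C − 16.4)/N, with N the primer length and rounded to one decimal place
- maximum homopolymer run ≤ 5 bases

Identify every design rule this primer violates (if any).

Base counts: A=5, T=3, G=3, C=6 (length 17).
GC clamp: 3' end AC has 1 G/C ✓
length: length 17 ✓
Tm: Tm = 64.9 + 41·(9 − 16.4)/17 = 47.1°C ✓
homopolymer run: longest run = 2 ✓

Meets all criteria.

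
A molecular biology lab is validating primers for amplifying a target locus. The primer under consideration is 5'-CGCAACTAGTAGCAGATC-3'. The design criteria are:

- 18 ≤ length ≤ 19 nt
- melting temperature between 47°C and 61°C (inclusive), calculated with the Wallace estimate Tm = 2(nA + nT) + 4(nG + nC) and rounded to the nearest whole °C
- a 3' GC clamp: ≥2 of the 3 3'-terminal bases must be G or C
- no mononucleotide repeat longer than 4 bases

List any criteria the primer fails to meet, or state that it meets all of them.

Fails: GC clamp.

Base counts: A=6, T=3, G=4, C=5 (length 18).
length: length 18 ✓
Tm: Tm = 2·9 + 4·9 = 54°C ✓
GC clamp: 3' end ATC has 1 G/C, need ≥2 ✗
homopolymer run: longest run = 2 ✓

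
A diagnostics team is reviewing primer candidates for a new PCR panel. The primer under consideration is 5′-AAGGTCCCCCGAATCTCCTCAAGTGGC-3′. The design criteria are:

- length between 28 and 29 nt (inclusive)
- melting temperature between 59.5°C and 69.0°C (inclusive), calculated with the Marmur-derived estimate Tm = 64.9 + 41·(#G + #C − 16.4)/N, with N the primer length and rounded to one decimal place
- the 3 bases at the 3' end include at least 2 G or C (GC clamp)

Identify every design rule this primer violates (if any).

Base counts: A=6, T=5, G=6, C=10 (length 27).
length: length 27, outside 28–29 ✗
Tm: Tm = 64.9 + 41·(16 − 16.4)/27 = 64.3°C ✓
GC clamp: 3' end GGC has 3 G/C ✓

Fails: length.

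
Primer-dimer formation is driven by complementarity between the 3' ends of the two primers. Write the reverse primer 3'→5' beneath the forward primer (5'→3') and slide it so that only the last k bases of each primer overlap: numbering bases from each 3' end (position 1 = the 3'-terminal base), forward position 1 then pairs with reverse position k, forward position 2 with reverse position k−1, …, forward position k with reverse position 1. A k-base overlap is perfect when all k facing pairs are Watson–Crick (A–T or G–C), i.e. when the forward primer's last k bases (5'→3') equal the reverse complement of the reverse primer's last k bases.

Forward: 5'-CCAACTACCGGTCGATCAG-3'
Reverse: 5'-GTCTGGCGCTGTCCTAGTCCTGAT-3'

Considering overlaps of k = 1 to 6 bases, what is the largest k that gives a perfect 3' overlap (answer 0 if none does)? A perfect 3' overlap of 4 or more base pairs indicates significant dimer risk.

Longest perfect overlap: 5 complementary base pairs; significant dimer risk (threshold 4).

Last 6 bases (5'→3') — forward …GATCAG, reverse …CCTGAT.
Reverse complement of the reverse primer's last 6 bases: ATCAGG; its first k bases are the reverse complement of the reverse primer's last k bases, so a perfect k-base overlap needs the forward primer's last k bases to equal them.
Comparing (forward last k vs required): k=1: G vs A ✗; k=2: AG vs AT ✗; k=3: CAG vs ATC ✗; k=4: TCAG vs ATCA ✗; k=5: ATCAG vs ATCAG ✓; k=6: GATCAG vs ATCAGG ✗.
Only k = 5 is perfect, so the longest perfect 3' overlap is 5.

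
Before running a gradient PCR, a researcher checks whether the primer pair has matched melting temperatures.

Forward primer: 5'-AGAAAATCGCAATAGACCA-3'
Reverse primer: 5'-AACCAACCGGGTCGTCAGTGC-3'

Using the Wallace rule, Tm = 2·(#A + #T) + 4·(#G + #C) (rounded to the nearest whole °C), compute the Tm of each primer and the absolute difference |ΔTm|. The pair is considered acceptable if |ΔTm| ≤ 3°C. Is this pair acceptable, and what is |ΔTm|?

|ΔTm| = 16°C; the pair is not acceptable.

Forward: A=10 T=2 G=3 C=4 → Tm = 2·12 + 4·7 = 52°C.
Reverse: A=5 T=3 G=6 C=7 → Tm = 2·8 + 4·13 = 68°C.
|ΔTm| = |52 − 68| = 16°C, > 3°C.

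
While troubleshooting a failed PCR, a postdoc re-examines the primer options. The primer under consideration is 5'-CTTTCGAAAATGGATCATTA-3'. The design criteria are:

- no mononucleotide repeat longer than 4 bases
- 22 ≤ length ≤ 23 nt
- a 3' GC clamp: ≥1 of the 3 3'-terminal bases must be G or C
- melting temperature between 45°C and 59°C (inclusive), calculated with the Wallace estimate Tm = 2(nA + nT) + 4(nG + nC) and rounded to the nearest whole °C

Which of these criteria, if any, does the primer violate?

Base counts: A=7, T=7, G=3, C=3 (length 20).
homopolymer run: longest run = 4 ✓
length: length 20, outside 22–23 ✗
GC clamp: 3' end TTA has 0 G/C, need ≥1 ✗
Tm: Tm = 2·14 + 4·6 = 52°C ✓

Fails: length, GC clamp.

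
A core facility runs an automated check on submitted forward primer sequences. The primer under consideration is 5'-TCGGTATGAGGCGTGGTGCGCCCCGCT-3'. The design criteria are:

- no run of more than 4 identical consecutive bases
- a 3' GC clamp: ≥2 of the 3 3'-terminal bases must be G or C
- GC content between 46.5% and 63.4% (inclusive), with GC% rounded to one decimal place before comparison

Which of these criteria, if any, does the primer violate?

Fails: GC content.

Base counts: A=2, T=6, G=11, C=8 (length 27).
homopolymer run: longest run = 4 ✓
GC clamp: 3' end GCT has 2 G/C ✓
GC content: GC 19/27 = 70.4%, outside 46.5–63.4% ✗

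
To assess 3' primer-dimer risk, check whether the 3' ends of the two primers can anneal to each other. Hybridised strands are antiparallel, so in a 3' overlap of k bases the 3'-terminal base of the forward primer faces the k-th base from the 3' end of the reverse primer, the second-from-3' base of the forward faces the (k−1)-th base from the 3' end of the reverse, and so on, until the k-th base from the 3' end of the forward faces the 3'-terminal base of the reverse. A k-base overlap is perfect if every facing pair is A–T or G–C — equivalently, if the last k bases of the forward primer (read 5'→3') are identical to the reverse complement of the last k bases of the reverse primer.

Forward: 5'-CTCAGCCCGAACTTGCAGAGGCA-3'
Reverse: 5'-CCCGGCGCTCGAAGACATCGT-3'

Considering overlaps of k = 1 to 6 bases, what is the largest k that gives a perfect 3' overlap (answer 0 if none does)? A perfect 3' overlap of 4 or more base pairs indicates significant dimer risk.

Longest perfect overlap: 1 complementary base pair; below the dimer-risk threshold (threshold 4).

Last 6 bases (5'→3') — forward …GAGGCA, reverse …CATCGT.
Reverse complement of the reverse primer's last 6 bases: ACGATG; its first k bases are the reverse complement of the reverse primer's last k bases, so a perfect k-base overlap needs the forward primer's last k bases to equal them.
Comparing (forward last k vs required): k=1: A vs A ✓; k=2: CA vs AC ✗; k=3: GCA vs ACG ✗; k=4: GGCA vs ACGA ✗; k=5: AGGCA vs ACGAT ✗; k=6: GAGGCA vs ACGATG ✗.
Only k = 1 is perfect, so the longest perfect 3' overlap is 1.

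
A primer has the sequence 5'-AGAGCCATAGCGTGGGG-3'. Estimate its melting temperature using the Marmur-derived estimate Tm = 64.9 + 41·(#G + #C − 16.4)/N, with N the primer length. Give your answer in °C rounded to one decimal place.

Base counts: A=4, T=2, G=8, C=3; G+C = 11, N = 17.
Tm = 64.9 + 41·(11 − 16.4)/17 = 64.9 + -221.40/17 = 51.9°C.

51.9°C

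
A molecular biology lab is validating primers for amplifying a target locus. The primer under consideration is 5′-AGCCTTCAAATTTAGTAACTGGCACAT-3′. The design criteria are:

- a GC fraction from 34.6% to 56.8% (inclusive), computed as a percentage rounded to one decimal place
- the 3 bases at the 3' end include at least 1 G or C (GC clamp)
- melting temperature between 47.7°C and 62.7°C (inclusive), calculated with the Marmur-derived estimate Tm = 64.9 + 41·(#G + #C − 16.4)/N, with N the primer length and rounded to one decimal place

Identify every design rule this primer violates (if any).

Base counts: A=9, T=8, G=4, C=6 (length 27).
GC content: GC 10/27 = 37.0% ✓
GC clamp: 3' end CAT has 1 G/C ✓
Tm: Tm = 64.9 + 41·(10 − 16.4)/27 = 55.2°C ✓

Meets all criteria.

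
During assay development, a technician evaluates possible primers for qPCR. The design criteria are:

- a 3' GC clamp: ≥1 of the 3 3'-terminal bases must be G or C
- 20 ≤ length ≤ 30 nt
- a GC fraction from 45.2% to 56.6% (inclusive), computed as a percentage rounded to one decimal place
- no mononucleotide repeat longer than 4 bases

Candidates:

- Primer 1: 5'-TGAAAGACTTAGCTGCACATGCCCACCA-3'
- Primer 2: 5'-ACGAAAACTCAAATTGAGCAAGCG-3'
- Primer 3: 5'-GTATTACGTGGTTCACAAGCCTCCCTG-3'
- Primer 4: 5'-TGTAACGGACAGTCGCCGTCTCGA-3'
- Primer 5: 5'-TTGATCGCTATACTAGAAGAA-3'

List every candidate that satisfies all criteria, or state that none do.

Primer 1 and Primer 3.

Primer 1 (28 nt, A=9 T=5 G=5 C=9): 3' end CCA has 2 G/C ✓; length 28 ✓; GC 14/28 = 50.0% ✓; longest run = 3 ✓ — passes.
Primer 2 (24 nt, A=11 T=3 G=5 C=5): 3' end GCG has 3 G/C ✓; length 24 ✓; GC 10/24 = 41.7%, outside 45.2–56.6% ✗; longest run = 4 ✓ — fails.
Primer 3 (27 nt, A=5 T=8 G=6 C=8): 3' end CTG has 2 G/C ✓; length 27 ✓; GC 14/27 = 51.9% ✓; longest run = 3 ✓ — passes.
Primer 4 (24 nt, A=5 T=5 G=7 C=7): 3' end CGA has 2 G/C ✓; length 24 ✓; GC 14/24 = 58.3%, outside 45.2–56.6% ✗; longest run = 2 ✓ — fails.
Primer 5 (21 nt, A=8 T=6 G=4 C=3): 3' end GAA has 1 G/C ✓; length 21 ✓; GC 7/21 = 33.3%, outside 45.2–56.6% ✗; longest run = 2 ✓ — fails.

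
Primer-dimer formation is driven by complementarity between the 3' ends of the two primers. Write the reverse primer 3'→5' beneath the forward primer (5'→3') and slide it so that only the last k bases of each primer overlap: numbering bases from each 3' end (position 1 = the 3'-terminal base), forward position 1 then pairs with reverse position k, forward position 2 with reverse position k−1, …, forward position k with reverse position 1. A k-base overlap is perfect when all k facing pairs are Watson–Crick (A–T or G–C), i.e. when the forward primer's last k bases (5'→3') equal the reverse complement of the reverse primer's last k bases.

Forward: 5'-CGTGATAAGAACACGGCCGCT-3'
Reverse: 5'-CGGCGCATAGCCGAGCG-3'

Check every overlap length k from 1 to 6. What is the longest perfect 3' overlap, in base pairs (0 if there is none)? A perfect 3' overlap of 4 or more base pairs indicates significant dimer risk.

Last 6 bases (5'→3') — forward …GCCGCT, reverse …CGAGCG.
Reverse complement of the reverse primer's last 6 bases: CGCTCG; its first k bases are the reverse complement of the reverse primer's last k bases, so a perfect k-base overlap needs the forward primer's last k bases to equal them.
Comparing (forward last k vs required): k=1: T vs C ✗; k=2: CT vs CG ✗; k=3: GCT vs CGC ✗; k=4: CGCT vs CGCT ✓; k=5: CCGCT vs CGCTC ✗; k=6: GCCGCT vs CGCTCG ✗.
Only k = 4 is perfect, so the longest perfect 3' overlap is 4.

Longest perfect overlap: 4 complementary base pairs; significant dimer risk (threshold 4).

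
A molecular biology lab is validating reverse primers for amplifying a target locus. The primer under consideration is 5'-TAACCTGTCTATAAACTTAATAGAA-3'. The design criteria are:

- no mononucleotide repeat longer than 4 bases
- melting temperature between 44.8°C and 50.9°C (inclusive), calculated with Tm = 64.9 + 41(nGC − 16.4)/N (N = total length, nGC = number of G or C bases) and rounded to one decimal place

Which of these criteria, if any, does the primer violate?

Meets all criteria.

Base counts: A=11, T=8, G=2, C=4 (length 25).
homopolymer run: longest run = 3 ✓
Tm: Tm = 64.9 + 41·(6 − 16.4)/25 = 47.8°C ✓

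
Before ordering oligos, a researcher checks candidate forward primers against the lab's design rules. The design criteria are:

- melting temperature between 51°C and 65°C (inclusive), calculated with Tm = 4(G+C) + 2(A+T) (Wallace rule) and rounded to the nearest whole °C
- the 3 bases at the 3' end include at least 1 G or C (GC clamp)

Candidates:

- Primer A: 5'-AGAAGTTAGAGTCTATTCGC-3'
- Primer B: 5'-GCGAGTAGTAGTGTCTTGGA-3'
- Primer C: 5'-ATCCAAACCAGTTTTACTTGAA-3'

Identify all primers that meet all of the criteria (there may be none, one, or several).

Primer A, Primer B and Primer C.

Primer A (20 nt, A=6 T=6 G=5 C=3): Tm = 2·12 + 4·8 = 56°C ✓; 3' end CGC has 3 G/C ✓ — passes.
Primer B (20 nt, A=4 T=6 G=8 C=2): Tm = 2·10 + 4·10 = 60°C ✓; 3' end GGA has 2 G/C ✓ — passes.
Primer C (22 nt, A=8 T=7 G=2 C=5): Tm = 2·15 + 4·7 = 58°C ✓; 3' end GAA has 1 G/C ✓ — passes.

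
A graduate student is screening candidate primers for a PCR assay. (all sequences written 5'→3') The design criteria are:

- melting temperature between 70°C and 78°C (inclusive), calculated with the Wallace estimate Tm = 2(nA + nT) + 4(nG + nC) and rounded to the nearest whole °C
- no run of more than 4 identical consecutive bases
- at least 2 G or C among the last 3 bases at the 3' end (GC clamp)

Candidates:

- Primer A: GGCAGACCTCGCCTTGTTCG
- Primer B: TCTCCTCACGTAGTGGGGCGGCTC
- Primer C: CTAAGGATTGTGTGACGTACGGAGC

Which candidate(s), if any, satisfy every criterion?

Primer A (20 nt, A=2 T=5 G=6 C=7): Tm = 2·7 + 4·13 = 66°C, outside 70–78°C ✗; longest run = 2 ✓; 3' end TCG has 2 G/C ✓ — fails.
Primer B (24 nt, A=2 T=6 G=8 C=8): Tm = 2·8 + 4·16 = 80°C, outside 70–78°C ✗; longest run = 4 ✓; 3' end CTC has 2 G/C ✓ — fails.
Primer C (25 nt, A=6 T=6 G=9 C=4): Tm = 2·12 + 4·13 = 76°C ✓; longest run = 2 ✓; 3' end AGC has 2 G/C ✓ — passes.

Primer C only.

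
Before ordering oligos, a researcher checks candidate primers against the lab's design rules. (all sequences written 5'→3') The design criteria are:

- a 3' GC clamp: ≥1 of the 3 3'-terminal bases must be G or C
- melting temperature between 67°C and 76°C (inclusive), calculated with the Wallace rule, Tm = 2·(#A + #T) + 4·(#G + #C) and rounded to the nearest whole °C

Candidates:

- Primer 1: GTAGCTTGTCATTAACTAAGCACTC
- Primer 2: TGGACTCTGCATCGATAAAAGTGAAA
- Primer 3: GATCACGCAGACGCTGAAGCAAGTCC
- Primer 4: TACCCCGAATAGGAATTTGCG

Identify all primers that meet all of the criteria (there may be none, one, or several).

Primer 1 only.

Primer 1 (25 nt, A=7 T=8 G=4 C=6): 3' end CTC has 2 G/C ✓; Tm = 2·15 + 4·10 = 70°C ✓ — passes.
Primer 2 (26 nt, A=10 T=6 G=6 C=4): 3' end AAA has 0 G/C, need ≥1 ✗; Tm = 2·16 + 4·10 = 72°C ✓ — fails.
Primer 3 (26 nt, A=8 T=3 G=7 C=8): 3' end TCC has 2 G/C ✓; Tm = 2·11 + 4·15 = 82°C, outside 67–76°C ✗ — fails.
Primer 4 (21 nt, A=6 T=5 G=5 C=5): 3' end GCG has 3 G/C ✓; Tm = 2·11 + 4·10 = 62°C, outside 67–76°C ✗ — fails.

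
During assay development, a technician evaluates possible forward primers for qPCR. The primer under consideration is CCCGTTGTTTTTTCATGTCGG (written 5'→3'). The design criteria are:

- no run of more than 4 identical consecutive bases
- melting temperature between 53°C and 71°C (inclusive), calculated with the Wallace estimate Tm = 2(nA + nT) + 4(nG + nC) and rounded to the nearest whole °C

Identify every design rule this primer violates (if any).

Base counts: A=1, T=10, G=5, C=5 (length 21).
homopolymer run: longest run = 6, exceeds 4 ✗
Tm: Tm = 2·11 + 4·10 = 62°C ✓

Fails: homopolymer run.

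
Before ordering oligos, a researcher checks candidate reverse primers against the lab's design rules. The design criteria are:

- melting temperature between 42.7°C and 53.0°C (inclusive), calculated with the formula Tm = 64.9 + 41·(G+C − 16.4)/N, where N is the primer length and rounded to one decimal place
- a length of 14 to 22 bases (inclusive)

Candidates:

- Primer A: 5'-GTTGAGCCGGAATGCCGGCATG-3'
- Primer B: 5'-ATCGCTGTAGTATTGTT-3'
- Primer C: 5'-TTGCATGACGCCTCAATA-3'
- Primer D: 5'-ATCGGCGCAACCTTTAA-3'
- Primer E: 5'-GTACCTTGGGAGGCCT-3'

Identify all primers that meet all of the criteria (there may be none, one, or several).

Primer C, Primer D and Primer E.

Primer A (22 nt, A=4 T=4 G=9 C=5): Tm = 64.9 + 41·(14 − 16.4)/22 = 60.4°C, outside 42.7–53.0°C ✗; length 22 ✓ — fails.
Primer B (17 nt, A=3 T=8 G=4 C=2): Tm = 64.9 + 41·(6 − 16.4)/17 = 39.8°C, outside 42.7–53.0°C ✗; length 17 ✓ — fails.
Primer C (18 nt, A=5 T=5 G=3 C=5): Tm = 64.9 + 41·(8 − 16.4)/18 = 45.8°C ✓; length 18 ✓ — passes.
Primer D (17 nt, A=5 T=4 G=3 C=5): Tm = 64.9 + 41·(8 − 16.4)/17 = 44.6°C ✓; length 17 ✓ — passes.
Primer E (16 nt, A=2 T=4 G=6 C=4): Tm = 64.9 + 41·(10 − 16.4)/16 = 48.5°C ✓; length 16 ✓ — passes.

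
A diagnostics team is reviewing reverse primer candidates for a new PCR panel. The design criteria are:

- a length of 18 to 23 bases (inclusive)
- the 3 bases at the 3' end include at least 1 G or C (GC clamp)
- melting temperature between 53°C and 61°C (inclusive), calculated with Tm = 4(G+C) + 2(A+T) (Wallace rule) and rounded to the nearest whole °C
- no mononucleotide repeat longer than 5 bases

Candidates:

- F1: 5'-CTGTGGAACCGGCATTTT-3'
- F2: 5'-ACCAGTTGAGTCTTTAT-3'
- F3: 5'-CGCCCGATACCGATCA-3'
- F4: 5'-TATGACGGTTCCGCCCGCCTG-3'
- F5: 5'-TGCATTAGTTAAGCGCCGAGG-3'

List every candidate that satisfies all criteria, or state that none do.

None of the candidates satisfy all criteria.

F1 (18 nt, A=3 T=6 G=5 C=4): length 18 ✓; 3' end TTT has 0 G/C, need ≥1 ✗; Tm = 2·9 + 4·9 = 54°C ✓; longest run = 4 ✓ — fails.
F2 (17 nt, A=4 T=7 G=3 C=3): length 17, outside 18–23 ✗; 3' end TAT has 0 G/C, need ≥1 ✗; Tm = 2·11 + 4·6 = 46°C, outside 53–61°C ✗; longest run = 3 ✓ — fails.
F3 (16 nt, A=4 T=2 G=3 C=7): length 16, outside 18–23 ✗; 3' end TCA has 1 G/C ✓; Tm = 2·6 + 4·10 = 52°C, outside 53–61°C ✗; longest run = 3 ✓ — fails.
F4 (21 nt, A=2 T=5 G=6 C=8): length 21 ✓; 3' end CTG has 2 G/C ✓; Tm = 2·7 + 4·14 = 70°C, outside 53–61°C ✗; longest run = 3 ✓ — fails.
F5 (21 nt, A=5 T=5 G=7 C=4): length 21 ✓; 3' end AGG has 2 G/C ✓; Tm = 2·10 + 4·11 = 64°C, outside 53–61°C ✗; longest run = 2 ✓ — fails.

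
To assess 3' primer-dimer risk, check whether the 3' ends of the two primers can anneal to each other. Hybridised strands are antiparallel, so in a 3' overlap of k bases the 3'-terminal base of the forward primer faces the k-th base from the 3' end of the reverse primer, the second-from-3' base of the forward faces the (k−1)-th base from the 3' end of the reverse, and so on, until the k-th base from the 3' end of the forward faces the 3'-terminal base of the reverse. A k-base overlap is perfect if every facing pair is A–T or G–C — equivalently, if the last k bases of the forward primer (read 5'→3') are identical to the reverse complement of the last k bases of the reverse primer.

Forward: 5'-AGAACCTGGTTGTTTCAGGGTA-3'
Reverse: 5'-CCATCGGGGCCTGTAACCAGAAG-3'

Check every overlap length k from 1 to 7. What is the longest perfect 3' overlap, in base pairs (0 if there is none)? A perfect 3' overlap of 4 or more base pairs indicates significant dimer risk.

Longest perfect overlap: 0 complementary base pairs; below the dimer-risk threshold (threshold 4).

Last 7 bases (5'→3') — forward …CAGGGTA, reverse …CCAGAAG.
Reverse complement of the reverse primer's last 7 bases: CTTCTGG; its first k bases are the reverse complement of the reverse primer's last k bases, so a perfect k-base overlap needs the forward primer's last k bases to equal them.
Comparing (forward last k vs required): k=1: A vs C ✗; k=2: TA vs CT ✗; k=3: GTA vs CTT ✗; k=4: GGTA vs CTTC ✗; k=5: GGGTA vs CTTCT ✗; k=6: AGGGTA vs CTTCTG ✗; k=7: CAGGGTA vs CTTCTGG ✗.
No overlap length from 1 to 7 is perfect, so the longest perfect 3' overlap is 0.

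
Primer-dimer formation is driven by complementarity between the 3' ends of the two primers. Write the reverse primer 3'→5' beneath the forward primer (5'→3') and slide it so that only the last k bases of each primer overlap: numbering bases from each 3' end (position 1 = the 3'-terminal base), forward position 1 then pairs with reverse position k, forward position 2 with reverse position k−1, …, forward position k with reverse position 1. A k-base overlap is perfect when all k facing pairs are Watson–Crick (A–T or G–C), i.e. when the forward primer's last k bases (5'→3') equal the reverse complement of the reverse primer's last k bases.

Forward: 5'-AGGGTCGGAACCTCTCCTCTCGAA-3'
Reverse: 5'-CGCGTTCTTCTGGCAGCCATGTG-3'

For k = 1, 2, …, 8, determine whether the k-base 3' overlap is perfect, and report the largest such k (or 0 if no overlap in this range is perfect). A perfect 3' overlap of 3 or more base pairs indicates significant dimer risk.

Last 8 bases (5'→3') — forward …CTCTCGAA, reverse …GCCATGTG.
Reverse complement of the reverse primer's last 8 bases: CACATGGC; its first k bases are the reverse complement of the reverse primer's last k bases, so a perfect k-base overlap needs the forward primer's last k bases to equal them.
Comparing (forward last k vs required): k=1: A vs C ✗; k=2: AA vs CA ✗; k=3: GAA vs CAC ✗; k=4: CGAA vs CACA ✗; k=5: TCGAA vs CACAT ✗; k=6: CTCGAA vs CACATG ✗; k=7: TCTCGAA vs CACATGG ✗; k=8: CTCTCGAA vs CACATGGC ✗.
No overlap length from 1 to 8 is perfect, so the longest perfect 3' overlap is 0.

Longest perfect overlap: 0 complementary base pairs; below the dimer-risk threshold (threshold 3).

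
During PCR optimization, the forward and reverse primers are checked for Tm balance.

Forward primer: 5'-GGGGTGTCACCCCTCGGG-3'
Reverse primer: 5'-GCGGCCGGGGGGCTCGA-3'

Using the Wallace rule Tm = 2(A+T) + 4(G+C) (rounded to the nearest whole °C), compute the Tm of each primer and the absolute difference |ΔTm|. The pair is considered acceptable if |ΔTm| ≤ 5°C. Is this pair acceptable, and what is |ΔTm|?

|ΔTm| = 0°C; the pair is acceptable.

Forward: A=1 T=3 G=8 C=6 → Tm = 2·4 + 4·14 = 64°C.
Reverse: A=1 T=1 G=10 C=5 → Tm = 2·2 + 4·15 = 64°C.
|ΔTm| = |64 − 64| = 0°C, ≤ 5°C.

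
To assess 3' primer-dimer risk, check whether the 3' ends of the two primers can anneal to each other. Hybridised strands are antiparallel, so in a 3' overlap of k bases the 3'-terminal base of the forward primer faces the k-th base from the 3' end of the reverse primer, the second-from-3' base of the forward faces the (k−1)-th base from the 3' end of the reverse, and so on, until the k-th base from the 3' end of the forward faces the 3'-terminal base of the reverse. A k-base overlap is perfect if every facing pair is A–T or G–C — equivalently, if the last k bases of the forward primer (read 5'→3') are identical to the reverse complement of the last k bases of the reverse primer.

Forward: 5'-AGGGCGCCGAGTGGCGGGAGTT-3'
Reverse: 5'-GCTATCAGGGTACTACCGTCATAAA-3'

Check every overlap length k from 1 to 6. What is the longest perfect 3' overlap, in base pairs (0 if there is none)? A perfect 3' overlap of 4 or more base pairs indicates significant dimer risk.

Longest perfect overlap: 2 complementary base pairs; below the dimer-risk threshold (threshold 4).

Last 6 bases (5'→3') — forward …GGAGTT, reverse …CATAAA.
Reverse complement of the reverse primer's last 6 bases: TTTATG; its first k bases are the reverse complement of the reverse primer's last k bases, so a perfect k-base overlap needs the forward primer's last k bases to equal them.
Comparing (forward last k vs required): k=1: T vs T ✓; k=2: TT vs TT ✓; k=3: GTT vs TTT ✗; k=4: AGTT vs TTTA ✗; k=5: GAGTT vs TTTAT ✗; k=6: GGAGTT vs TTTATG ✗.
Perfect overlaps at k = 1, 2; the largest is 2.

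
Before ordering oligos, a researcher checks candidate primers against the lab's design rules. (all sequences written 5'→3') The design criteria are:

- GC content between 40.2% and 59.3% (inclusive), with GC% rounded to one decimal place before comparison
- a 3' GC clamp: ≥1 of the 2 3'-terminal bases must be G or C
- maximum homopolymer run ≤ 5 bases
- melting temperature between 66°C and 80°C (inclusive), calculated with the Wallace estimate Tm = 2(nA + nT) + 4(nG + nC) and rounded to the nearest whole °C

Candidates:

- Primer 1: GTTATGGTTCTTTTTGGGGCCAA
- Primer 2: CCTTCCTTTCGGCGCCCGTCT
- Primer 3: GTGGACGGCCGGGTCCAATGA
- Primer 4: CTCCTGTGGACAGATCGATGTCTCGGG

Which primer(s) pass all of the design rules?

Primer 1 (23 nt, A=3 T=10 G=7 C=3): GC 10/23 = 43.5% ✓; 3' end AA has 0 G/C, need ≥1 ✗; longest run = 5 ✓; Tm = 2·13 + 4·10 = 66°C ✓ — fails.
Primer 2 (21 nt, A=0 T=7 G=4 C=10): GC 14/21 = 66.7%, outside 40.2–59.3% ✗; 3' end CT has 1 G/C ✓; longest run = 3 ✓; Tm = 2·7 + 4·14 = 70°C ✓ — fails.
Primer 3 (21 nt, A=4 T=3 G=9 C=5): GC 14/21 = 66.7%, outside 40.2–59.3% ✗; 3' end GA has 1 G/C ✓; longest run = 3 ✓; Tm = 2·7 + 4·14 = 70°C ✓ — fails.
Primer 4 (27 nt, A=4 T=7 G=9 C=7): GC 16/27 = 59.3% ✓; 3' end GG has 2 G/C ✓; longest run = 3 ✓; Tm = 2·11 + 4·16 = 86°C, outside 66–80°C ✗ — fails.

None of the candidates satisfy all criteria.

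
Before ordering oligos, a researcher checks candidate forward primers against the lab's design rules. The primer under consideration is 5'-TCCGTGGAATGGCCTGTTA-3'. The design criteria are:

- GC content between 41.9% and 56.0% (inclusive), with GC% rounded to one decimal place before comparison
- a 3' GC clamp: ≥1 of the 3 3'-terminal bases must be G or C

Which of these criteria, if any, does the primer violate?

Fails: GC clamp.

Base counts: A=3, T=6, G=6, C=4 (length 19).
GC content: GC 10/19 = 52.6% ✓
GC clamp: 3' end TTA has 0 G/C, need ≥1 ✗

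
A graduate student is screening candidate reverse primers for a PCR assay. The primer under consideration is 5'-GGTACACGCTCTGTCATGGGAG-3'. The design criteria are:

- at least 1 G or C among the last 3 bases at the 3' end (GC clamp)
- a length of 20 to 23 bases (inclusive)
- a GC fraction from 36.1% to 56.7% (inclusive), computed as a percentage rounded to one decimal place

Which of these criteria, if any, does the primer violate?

Base counts: A=4, T=5, G=8, C=5 (length 22).
GC clamp: 3' end GAG has 2 G/C ✓
length: length 22 ✓
GC content: GC 13/22 = 59.1%, outside 36.1–56.7% ✗

Fails: GC content.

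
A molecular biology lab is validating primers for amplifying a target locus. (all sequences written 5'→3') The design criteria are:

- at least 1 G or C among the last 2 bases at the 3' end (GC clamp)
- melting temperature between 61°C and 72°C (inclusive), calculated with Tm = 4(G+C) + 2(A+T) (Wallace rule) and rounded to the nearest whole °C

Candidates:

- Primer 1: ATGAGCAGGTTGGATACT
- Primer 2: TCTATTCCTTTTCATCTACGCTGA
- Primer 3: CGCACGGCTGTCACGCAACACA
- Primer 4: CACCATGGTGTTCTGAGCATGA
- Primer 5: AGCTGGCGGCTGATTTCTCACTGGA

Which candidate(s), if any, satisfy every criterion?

Primer 2, Primer 3 and Primer 4.

Primer 1 (18 nt, A=5 T=5 G=6 C=2): 3' end CT has 1 G/C ✓; Tm = 2·10 + 4·8 = 52°C, outside 61–72°C ✗ — fails.
Primer 2 (24 nt, A=4 T=11 G=2 C=7): 3' end GA has 1 G/C ✓; Tm = 2·15 + 4·9 = 66°C ✓ — passes.
Primer 3 (22 nt, A=6 T=2 G=5 C=9): 3' end CA has 1 G/C ✓; Tm = 2·8 + 4·14 = 72°C ✓ — passes.
Primer 4 (22 nt, A=5 T=6 G=6 C=5): 3' end GA has 1 G/C ✓; Tm = 2·11 + 4·11 = 66°C ✓ — passes.
Primer 5 (25 nt, A=4 T=7 G=8 C=6): 3' end GA has 1 G/C ✓; Tm = 2·11 + 4·14 = 78°C, outside 61–72°C ✗ — fails.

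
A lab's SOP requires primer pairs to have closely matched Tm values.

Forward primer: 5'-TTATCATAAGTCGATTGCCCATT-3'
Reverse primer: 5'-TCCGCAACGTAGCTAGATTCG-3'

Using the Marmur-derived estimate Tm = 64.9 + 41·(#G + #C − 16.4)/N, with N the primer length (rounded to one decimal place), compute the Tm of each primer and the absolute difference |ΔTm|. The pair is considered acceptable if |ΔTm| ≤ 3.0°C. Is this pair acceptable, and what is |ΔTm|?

Forward: G+C = 8, N = 23 → Tm = 64.9 + 41·(8 − 16.4)/23 = 49.9°C.
Reverse: G+C = 11, N = 21 → Tm = 64.9 + 41·(11 − 16.4)/21 = 54.4°C.
|ΔTm| = |49.9 − 54.4| = 4.5°C, > 3.0°C.

|ΔTm| = 4.5°C; the pair is not acceptable.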